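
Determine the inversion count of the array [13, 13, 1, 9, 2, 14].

Finding inversions in [13, 13, 1, 9, 2, 14]:

(0, 2): arr[0]=13 > arr[2]=1
(0, 3): arr[0]=13 > arr[3]=9
(0, 4): arr[0]=13 > arr[4]=2
(1, 2): arr[1]=13 > arr[2]=1
(1, 3): arr[1]=13 > arr[3]=9
(1, 4): arr[1]=13 > arr[4]=2
(3, 4): arr[3]=9 > arr[4]=2

Total inversions: 7

The array has 7 inversion(s): (0,2), (0,3), (0,4), (1,2), (1,3), (1,4), (3,4). Each pair (i,j) satisfies i < j and arr[i] > arr[j].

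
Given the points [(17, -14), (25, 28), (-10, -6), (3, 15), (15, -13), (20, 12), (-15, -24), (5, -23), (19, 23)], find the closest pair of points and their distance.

Computing all pairwise distances among 9 points:

d((17, -14), (25, 28)) = 42.7551
d((17, -14), (-10, -6)) = 28.1603
d((17, -14), (3, 15)) = 32.2025
d((17, -14), (15, -13)) = 2.2361 <-- minimum
d((17, -14), (20, 12)) = 26.1725
d((17, -14), (-15, -24)) = 33.5261
d((17, -14), (5, -23)) = 15.0
d((17, -14), (19, 23)) = 37.054
d((25, 28), (-10, -6)) = 48.7955
d((25, 28), (3, 15)) = 25.5539
d((25, 28), (15, -13)) = 42.2019
d((25, 28), (20, 12)) = 16.7631
d((25, 28), (-15, -24)) = 65.6049
d((25, 28), (5, -23)) = 54.7814
d((25, 28), (19, 23)) = 7.8102
d((-10, -6), (3, 15)) = 24.6982
d((-10, -6), (15, -13)) = 25.9615
d((-10, -6), (20, 12)) = 34.9857
d((-10, -6), (-15, -24)) = 18.6815
d((-10, -6), (5, -23)) = 22.6716
d((-10, -6), (19, 23)) = 41.0122
d((3, 15), (15, -13)) = 30.4631
d((3, 15), (20, 12)) = 17.2627
d((3, 15), (-15, -24)) = 42.9535
d((3, 15), (5, -23)) = 38.0526
d((3, 15), (19, 23)) = 17.8885
d((15, -13), (20, 12)) = 25.4951
d((15, -13), (-15, -24)) = 31.9531
d((15, -13), (5, -23)) = 14.1421
d((15, -13), (19, 23)) = 36.2215
d((20, 12), (-15, -24)) = 50.2096
d((20, 12), (5, -23)) = 38.0789
d((20, 12), (19, 23)) = 11.0454
d((-15, -24), (5, -23)) = 20.025
d((-15, -24), (19, 23)) = 58.0086
d((5, -23), (19, 23)) = 48.0833

Closest pair: (17, -14) and (15, -13) with distance 2.2361

The closest pair is (17, -14) and (15, -13) with Euclidean distance 2.2361. For 9 points, brute-force pairwise comparison is shown above. For large n, the divide-and-conquer algorithm (sort by x, recurse on halves, check the dividing strip) achieves O(n log n).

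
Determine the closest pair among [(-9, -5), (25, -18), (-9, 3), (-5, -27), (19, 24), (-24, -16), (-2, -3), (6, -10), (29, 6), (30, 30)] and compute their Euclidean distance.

Computing all pairwise distances among 10 points:

d((-9, -5), (25, -18)) = 36.4005
d((-9, -5), (-9, 3)) = 8.0
d((-9, -5), (-5, -27)) = 22.3607
d((-9, -5), (19, 24)) = 40.3113
d((-9, -5), (-24, -16)) = 18.6011
d((-9, -5), (-2, -3)) = 7.2801 <-- minimum
d((-9, -5), (6, -10)) = 15.8114
d((-9, -5), (29, 6)) = 39.5601
d((-9, -5), (30, 30)) = 52.4023
d((25, -18), (-9, 3)) = 39.9625
d((25, -18), (-5, -27)) = 31.3209
d((25, -18), (19, 24)) = 42.4264
d((25, -18), (-24, -16)) = 49.0408
d((25, -18), (-2, -3)) = 30.8869
d((25, -18), (6, -10)) = 20.6155
d((25, -18), (29, 6)) = 24.3311
d((25, -18), (30, 30)) = 48.2597
d((-9, 3), (-5, -27)) = 30.2655
d((-9, 3), (19, 24)) = 35.0
d((-9, 3), (-24, -16)) = 24.2074
d((-9, 3), (-2, -3)) = 9.2195
d((-9, 3), (6, -10)) = 19.8494
d((-9, 3), (29, 6)) = 38.1182
d((-9, 3), (30, 30)) = 47.4342
d((-5, -27), (19, 24)) = 56.3649
d((-5, -27), (-24, -16)) = 21.9545
d((-5, -27), (-2, -3)) = 24.1868
d((-5, -27), (6, -10)) = 20.2485
d((-5, -27), (29, 6)) = 47.3814
d((-5, -27), (30, 30)) = 66.888
d((19, 24), (-24, -16)) = 58.7282
d((19, 24), (-2, -3)) = 34.2053
d((19, 24), (6, -10)) = 36.4005
d((19, 24), (29, 6)) = 20.5913
d((19, 24), (30, 30)) = 12.53
d((-24, -16), (-2, -3)) = 25.5539
d((-24, -16), (6, -10)) = 30.5941
d((-24, -16), (29, 6)) = 57.3847
d((-24, -16), (30, 30)) = 70.9366
d((-2, -3), (6, -10)) = 10.6301
d((-2, -3), (29, 6)) = 32.28
d((-2, -3), (30, 30)) = 45.9674
d((6, -10), (29, 6)) = 28.0179
d((6, -10), (30, 30)) = 46.6476
d((29, 6), (30, 30)) = 24.0208

Closest pair: (-9, -5) and (-2, -3) with distance 7.2801

The closest pair is (-9, -5) and (-2, -3) with Euclidean distance 7.2801. For 10 points, brute-force pairwise comparison is shown above. For large n, the divide-and-conquer algorithm (sort by x, recurse on halves, check the dividing strip) achieves O(n log n).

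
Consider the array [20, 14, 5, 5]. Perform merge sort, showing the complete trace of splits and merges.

Merge sort trace:

Split: [20, 14, 5, 5] -> [20, 14] and [5, 5]
  Split: [20, 14] -> [20] and [14]
  Merge: [20] + [14] -> [14, 20]
  Split: [5, 5] -> [5] and [5]
  Merge: [5] + [5] -> [5, 5]
Merge: [14, 20] + [5, 5] -> [5, 5, 14, 20]

Final sorted array: [5, 5, 14, 20]

The merge sort proceeds by recursively splitting the array and merging sorted halves.
After all merges, the sorted array is [5, 5, 14, 20].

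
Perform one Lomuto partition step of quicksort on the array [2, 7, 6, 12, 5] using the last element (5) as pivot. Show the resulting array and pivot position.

Lomuto partition with pivot = 5:

Initial array: [2, 7, 6, 12, 5]

arr[0]=2 <= 5: swap with position 0, array becomes [2, 7, 6, 12, 5]
arr[1]=7 > 5: no swap
arr[2]=6 > 5: no swap
arr[3]=12 > 5: no swap

Place pivot at position 1: [2, 5, 6, 12, 7]
Pivot position: 1

After partitioning with pivot 5, the array becomes [2, 5, 6, 12, 7]. The pivot is placed at index 1. All elements to the left of the pivot are <= 5, and all elements to the right are > 5.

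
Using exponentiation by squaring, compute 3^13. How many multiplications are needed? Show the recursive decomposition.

Computing 3^13 by squaring (build up from 3^1; each line after the first costs one multiplication):

3^1 = 3
3^2 = (3^1)^2 = 3^2 = 9
3^3 = 3 * 3^2 = 3 * 9 = 27
3^6 = (3^3)^2 = 27^2 = 729
3^12 = (3^6)^2 = 729^2 = 531441
3^13 = 3 * 3^12 = 3 * 531441 = 1594323

Result: 1594323
Multiplications needed: 5 (5 lines after 3^1)

3^13 = 1594323. Using exponentiation by squaring, this requires 5 multiplications. The key idea: if the exponent is even, square the half-power; if odd, multiply by the base once.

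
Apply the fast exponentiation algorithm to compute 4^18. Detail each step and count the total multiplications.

Computing 4^18 by squaring (build up from 4^1; each line after the first costs one multiplication):

4^1 = 4
4^2 = (4^1)^2 = 4^2 = 16
4^4 = (4^2)^2 = 16^2 = 256
4^8 = (4^4)^2 = 256^2 = 65536
4^9 = 4 * 4^8 = 4 * 65536 = 262144
4^18 = (4^9)^2 = 262144^2 = 68719476736

Result: 68719476736
Multiplications needed: 5 (5 lines after 4^1)

4^18 = 68719476736. Using exponentiation by squaring, this requires 5 multiplications. The key idea: if the exponent is even, square the half-power; if odd, multiply by the base once.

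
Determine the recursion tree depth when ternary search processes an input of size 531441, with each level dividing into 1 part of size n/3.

For divide and conquer with division factor 3:

Problem sizes at each level:
Level 0: 531441
Level 1: 177147
Level 2: 59049
Level 3: 19683
Level 4: 6561
Level 5: 2187
Level 6: 729
Level 7: 243
Level 8: 81
Level 9: 27
Level 10: 9
Level 11: 3
Level 12: 1

The root is level 0 and the size-1 base case is level 12 (the tree spans levels 0 through 12, i.e. 13 levels counting the root), so the depth is the number of divisions: log_3(531441) = 12

The recursion tree depth is log_3(531441) = 12. At each level, the problem size is divided by 3, so it takes 12 divisions to reduce to a base case of size 1. The algorithm makes 1 recursive call at each level.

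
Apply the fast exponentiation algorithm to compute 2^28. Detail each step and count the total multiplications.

Computing 2^28 by squaring (build up from 2^1; each line after the first costs one multiplication):

2^1 = 2
2^2 = (2^1)^2 = 2^2 = 4
2^3 = 2 * 2^2 = 2 * 4 = 8
2^6 = (2^3)^2 = 8^2 = 64
2^7 = 2 * 2^6 = 2 * 64 = 128
2^14 = (2^7)^2 = 128^2 = 16384
2^28 = (2^14)^2 = 16384^2 = 268435456

Result: 268435456
Multiplications needed: 6 (6 lines after 2^1)

2^28 = 268435456. Using exponentiation by squaring, this requires 6 multiplications. The key idea: if the exponent is even, square the half-power; if odd, multiply by the base once.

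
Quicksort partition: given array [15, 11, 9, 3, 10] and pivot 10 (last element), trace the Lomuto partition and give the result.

Lomuto partition with pivot = 10:

Initial array: [15, 11, 9, 3, 10]

arr[0]=15 > 10: no swap
arr[1]=11 > 10: no swap
arr[2]=9 <= 10: swap with position 0, array becomes [9, 11, 15, 3, 10]
arr[3]=3 <= 10: swap with position 1, array becomes [9, 3, 15, 11, 10]

Place pivot at position 2: [9, 3, 10, 11, 15]
Pivot position: 2

After partitioning with pivot 10, the array becomes [9, 3, 10, 11, 15]. The pivot is placed at index 2. All elements to the left of the pivot are <= 10, and all elements to the right are > 10.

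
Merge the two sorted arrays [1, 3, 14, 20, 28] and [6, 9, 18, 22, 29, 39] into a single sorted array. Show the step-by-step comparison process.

Merging process:

Compare 1 vs 6: take 1 from left. Merged: [1]
Compare 3 vs 6: take 3 from left. Merged: [1, 3]
Compare 14 vs 6: take 6 from right. Merged: [1, 3, 6]
Compare 14 vs 9: take 9 from right. Merged: [1, 3, 6, 9]
Compare 14 vs 18: take 14 from left. Merged: [1, 3, 6, 9, 14]
Compare 20 vs 18: take 18 from right. Merged: [1, 3, 6, 9, 14, 18]
Compare 20 vs 22: take 20 from left. Merged: [1, 3, 6, 9, 14, 18, 20]
Compare 28 vs 22: take 22 from right. Merged: [1, 3, 6, 9, 14, 18, 20, 22]
Compare 28 vs 29: take 28 from left. Merged: [1, 3, 6, 9, 14, 18, 20, 22, 28]
Append remaining from right: [29, 39]. Merged: [1, 3, 6, 9, 14, 18, 20, 22, 28, 29, 39]

Final merged array: [1, 3, 6, 9, 14, 18, 20, 22, 28, 29, 39]
Total comparisons: 9

The merged array is [1, 3, 6, 9, 14, 18, 20, 22, 28, 29, 39], requiring 9 comparisons. The merge step runs in O(n) time where n is the total number of elements.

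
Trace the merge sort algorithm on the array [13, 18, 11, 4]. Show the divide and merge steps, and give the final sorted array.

Merge sort trace:

Split: [13, 18, 11, 4] -> [13, 18] and [11, 4]
  Split: [13, 18] -> [13] and [18]
  Merge: [13] + [18] -> [13, 18]
  Split: [11, 4] -> [11] and [4]
  Merge: [11] + [4] -> [4, 11]
Merge: [13, 18] + [4, 11] -> [4, 11, 13, 18]

Final sorted array: [4, 11, 13, 18]

The merge sort proceeds by recursively splitting the array and merging sorted halves.
After all merges, the sorted array is [4, 11, 13, 18].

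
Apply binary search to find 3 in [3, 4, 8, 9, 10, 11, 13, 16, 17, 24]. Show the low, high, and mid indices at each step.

Binary search for 3 in [3, 4, 8, 9, 10, 11, 13, 16, 17, 24]:

lo=0, hi=9, mid=4, arr[mid]=10 -> 10 > 3, search left half
lo=0, hi=3, mid=1, arr[mid]=4 -> 4 > 3, search left half
lo=0, hi=0, mid=0, arr[mid]=3 -> Found target at index 0!

Binary search finds 3 at index 0 after 3 comparisons. The search repeatedly halves the search space by comparing with the middle element.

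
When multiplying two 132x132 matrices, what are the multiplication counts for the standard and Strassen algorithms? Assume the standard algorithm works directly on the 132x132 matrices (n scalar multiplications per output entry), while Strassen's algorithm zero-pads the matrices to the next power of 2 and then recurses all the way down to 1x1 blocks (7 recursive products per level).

Matrix multiplication for 132x132 matrices:

Strassen's algorithm requires power-of-2 dimensions. Pad 132x132 to 256x256 (next power of 2).

Standard algorithm: 132^3 = 2299968 multiplications
Strassen's algorithm: 7^(log2(256)) = 7^8 = 5764801 multiplications
Difference: 2299968 - 5764801 = -3464833 (Strassen uses MORE here due to padding overhead — for small or just-over-power-of-2 n, padding can outweigh the per-level savings)

Standard: 2299968 multiplications (132^3). Strassen: 5764801 multiplications (7^8, after padding to 256x256). Strassen reduces 8 recursive multiplications to 7 at each level.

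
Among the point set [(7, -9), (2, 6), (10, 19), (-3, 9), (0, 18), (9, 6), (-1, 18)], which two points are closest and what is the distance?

Computing all pairwise distances among 7 points:

d((7, -9), (2, 6)) = 15.8114
d((7, -9), (10, 19)) = 28.1603
d((7, -9), (-3, 9)) = 20.5913
d((7, -9), (0, 18)) = 27.8927
d((7, -9), (9, 6)) = 15.1327
d((7, -9), (-1, 18)) = 28.1603
d((2, 6), (10, 19)) = 15.2643
d((2, 6), (-3, 9)) = 5.831
d((2, 6), (0, 18)) = 12.1655
d((2, 6), (9, 6)) = 7.0
d((2, 6), (-1, 18)) = 12.3693
d((10, 19), (-3, 9)) = 16.4012
d((10, 19), (0, 18)) = 10.0499
d((10, 19), (9, 6)) = 13.0384
d((10, 19), (-1, 18)) = 11.0454
d((-3, 9), (0, 18)) = 9.4868
d((-3, 9), (9, 6)) = 12.3693
d((-3, 9), (-1, 18)) = 9.2195
d((0, 18), (9, 6)) = 15.0
d((0, 18), (-1, 18)) = 1.0 <-- minimum
d((9, 6), (-1, 18)) = 15.6205

Closest pair: (0, 18) and (-1, 18) with distance 1.0

The closest pair is (0, 18) and (-1, 18) with Euclidean distance 1.0. For 7 points, brute-force pairwise comparison is shown above. For large n, the divide-and-conquer algorithm (sort by x, recurse on halves, check the dividing strip) achieves O(n log n).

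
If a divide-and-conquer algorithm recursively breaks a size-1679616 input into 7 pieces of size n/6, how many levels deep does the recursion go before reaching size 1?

For divide and conquer with division factor 6:

Problem sizes at each level:
Level 0: 1679616
Level 1: 279936
Level 2: 46656
Level 3: 7776
Level 4: 1296
Level 5: 216
Level 6: 36
Level 7: 6
Level 8: 1

The root is level 0 and the size-1 base case is level 8 (the tree spans levels 0 through 8, i.e. 9 levels counting the root), so the depth is the number of divisions: log_6(1679616) = 8

The recursion tree depth is log_6(1679616) = 8. At each level, the problem size is divided by 6, so it takes 8 divisions to reduce to a base case of size 1. The algorithm makes 7 recursive calls at each level.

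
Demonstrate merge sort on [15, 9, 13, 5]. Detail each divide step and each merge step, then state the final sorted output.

Merge sort trace:

Split: [15, 9, 13, 5] -> [15, 9] and [13, 5]
  Split: [15, 9] -> [15] and [9]
  Merge: [15] + [9] -> [9, 15]
  Split: [13, 5] -> [13] and [5]
  Merge: [13] + [5] -> [5, 13]
Merge: [9, 15] + [5, 13] -> [5, 9, 13, 15]

Final sorted array: [5, 9, 13, 15]

The merge sort proceeds by recursively splitting the array and merging sorted halves.
After all merges, the sorted array is [5, 9, 13, 15].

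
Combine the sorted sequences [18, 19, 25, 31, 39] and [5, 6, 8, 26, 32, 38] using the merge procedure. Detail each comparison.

Merging process:

Compare 18 vs 5: take 5 from right. Merged: [5]
Compare 18 vs 6: take 6 from right. Merged: [5, 6]
Compare 18 vs 8: take 8 from right. Merged: [5, 6, 8]
Compare 18 vs 26: take 18 from left. Merged: [5, 6, 8, 18]
Compare 19 vs 26: take 19 from left. Merged: [5, 6, 8, 18, 19]
Compare 25 vs 26: take 25 from left. Merged: [5, 6, 8, 18, 19, 25]
Compare 31 vs 26: take 26 from right. Merged: [5, 6, 8, 18, 19, 25, 26]
Compare 31 vs 32: take 31 from left. Merged: [5, 6, 8, 18, 19, 25, 26, 31]
Compare 39 vs 32: take 32 from right. Merged: [5, 6, 8, 18, 19, 25, 26, 31, 32]
Compare 39 vs 38: take 38 from right. Merged: [5, 6, 8, 18, 19, 25, 26, 31, 32, 38]
Append remaining from left: [39]. Merged: [5, 6, 8, 18, 19, 25, 26, 31, 32, 38, 39]

Final merged array: [5, 6, 8, 18, 19, 25, 26, 31, 32, 38, 39]
Total comparisons: 10

The merged array is [5, 6, 8, 18, 19, 25, 26, 31, 32, 38, 39], requiring 10 comparisons. The merge step runs in O(n) time where n is the total number of elements.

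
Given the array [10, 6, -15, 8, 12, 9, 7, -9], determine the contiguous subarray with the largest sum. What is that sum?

Using Kadane's algorithm on [10, 6, -15, 8, 12, 9, 7, -9]:

Scanning through the array:
Position 1 (value 6): max_ending_here = 16, max_so_far = 16
Position 2 (value -15): max_ending_here = 1, max_so_far = 16
Position 3 (value 8): max_ending_here = 9, max_so_far = 16
Position 4 (value 12): max_ending_here = 21, max_so_far = 21
Position 5 (value 9): max_ending_here = 30, max_so_far = 30
Position 6 (value 7): max_ending_here = 37, max_so_far = 37
Position 7 (value -9): max_ending_here = 28, max_so_far = 37

Maximum subarray: [10, 6, -15, 8, 12, 9, 7]
Maximum sum: 37

The maximum subarray is [10, 6, -15, 8, 12, 9, 7] with sum 37. This subarray runs from index 0 to index 6.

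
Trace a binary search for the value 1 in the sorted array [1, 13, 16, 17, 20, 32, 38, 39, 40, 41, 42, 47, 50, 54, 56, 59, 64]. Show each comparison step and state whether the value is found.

Binary search for 1 in [1, 13, 16, 17, 20, 32, 38, 39, 40, 41, 42, 47, 50, 54, 56, 59, 64]:

lo=0, hi=16, mid=8, arr[mid]=40 -> 40 > 1, search left half
lo=0, hi=7, mid=3, arr[mid]=17 -> 17 > 1, search left half
lo=0, hi=2, mid=1, arr[mid]=13 -> 13 > 1, search left half
lo=0, hi=0, mid=0, arr[mid]=1 -> Found target at index 0!

Binary search finds 1 at index 0 after 4 comparisons. The search repeatedly halves the search space by comparing with the middle element.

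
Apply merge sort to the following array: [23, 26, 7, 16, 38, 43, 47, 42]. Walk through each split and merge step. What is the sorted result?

Merge sort trace:

Split: [23, 26, 7, 16, 38, 43, 47, 42] -> [23, 26, 7, 16] and [38, 43, 47, 42]
  Split: [23, 26, 7, 16] -> [23, 26] and [7, 16]
    Split: [23, 26] -> [23] and [26]
    Merge: [23] + [26] -> [23, 26]
    Split: [7, 16] -> [7] and [16]
    Merge: [7] + [16] -> [7, 16]
  Merge: [23, 26] + [7, 16] -> [7, 16, 23, 26]
  Split: [38, 43, 47, 42] -> [38, 43] and [47, 42]
    Split: [38, 43] -> [38] and [43]
    Merge: [38] + [43] -> [38, 43]
    Split: [47, 42] -> [47] and [42]
    Merge: [47] + [42] -> [42, 47]
  Merge: [38, 43] + [42, 47] -> [38, 42, 43, 47]
Merge: [7, 16, 23, 26] + [38, 42, 43, 47] -> [7, 16, 23, 26, 38, 42, 43, 47]

Final sorted array: [7, 16, 23, 26, 38, 42, 43, 47]

The merge sort proceeds by recursively splitting the array and merging sorted halves.
After all merges, the sorted array is [7, 16, 23, 26, 38, 42, 43, 47].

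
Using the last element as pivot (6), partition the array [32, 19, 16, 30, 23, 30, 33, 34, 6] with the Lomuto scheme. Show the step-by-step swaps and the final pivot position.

Lomuto partition with pivot = 6:

Initial array: [32, 19, 16, 30, 23, 30, 33, 34, 6]

arr[0]=32 > 6: no swap
arr[1]=19 > 6: no swap
arr[2]=16 > 6: no swap
arr[3]=30 > 6: no swap
arr[4]=23 > 6: no swap
arr[5]=30 > 6: no swap
arr[6]=33 > 6: no swap
arr[7]=34 > 6: no swap

Place pivot at position 0: [6, 19, 16, 30, 23, 30, 33, 34, 32]
Pivot position: 0

After partitioning with pivot 6, the array becomes [6, 19, 16, 30, 23, 30, 33, 34, 32]. The pivot is placed at index 0. All elements to the left of the pivot are <= 6, and all elements to the right are > 6.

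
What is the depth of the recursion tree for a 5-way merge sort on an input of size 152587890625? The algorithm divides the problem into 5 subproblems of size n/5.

For divide and conquer with division factor 5:

Problem sizes at each level:
Level 0: 152587890625
Level 1: 30517578125
Level 2: 6103515625
Level 3: 1220703125
Level 4: 244140625
Level 5: 48828125
Level 6: 9765625
Level 7: 1953125
Level 8: 390625
Level 9: 78125
Level 10: 15625
Level 11: 3125
Level 12: 625
Level 13: 125
Level 14: 25
Level 15: 5
Level 16: 1

The root is level 0 and the size-1 base case is level 16 (the tree spans levels 0 through 16, i.e. 17 levels counting the root), so the depth is the number of divisions: log_5(152587890625) = 16

The recursion tree depth is log_5(152587890625) = 16. At each level, the problem size is divided by 5, so it takes 16 divisions to reduce to a base case of size 1. The algorithm makes 5 recursive calls at each level.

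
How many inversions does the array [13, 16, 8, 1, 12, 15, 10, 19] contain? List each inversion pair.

Finding inversions in [13, 16, 8, 1, 12, 15, 10, 19]:

(0, 2): arr[0]=13 > arr[2]=8
(0, 3): arr[0]=13 > arr[3]=1
(0, 4): arr[0]=13 > arr[4]=12
(0, 6): arr[0]=13 > arr[6]=10
(1, 2): arr[1]=16 > arr[2]=8
(1, 3): arr[1]=16 > arr[3]=1
(1, 4): arr[1]=16 > arr[4]=12
(1, 5): arr[1]=16 > arr[5]=15
(1, 6): arr[1]=16 > arr[6]=10
(2, 3): arr[2]=8 > arr[3]=1
(4, 6): arr[4]=12 > arr[6]=10
(5, 6): arr[5]=15 > arr[6]=10

Total inversions: 12

The array has 12 inversion(s): (0,2), (0,3), (0,4), (0,6), (1,2), (1,3), (1,4), (1,5), (1,6), (2,3), (4,6), (5,6). Each pair (i,j) satisfies i < j and arr[i] > arr[j].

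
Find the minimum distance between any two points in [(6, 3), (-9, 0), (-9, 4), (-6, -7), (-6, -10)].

Computing all pairwise distances among 5 points:

d((6, 3), (-9, 0)) = 15.2971
d((6, 3), (-9, 4)) = 15.0333
d((6, 3), (-6, -7)) = 15.6205
d((6, 3), (-6, -10)) = 17.6918
d((-9, 0), (-9, 4)) = 4.0
d((-9, 0), (-6, -7)) = 7.6158
d((-9, 0), (-6, -10)) = 10.4403
d((-9, 4), (-6, -7)) = 11.4018
d((-9, 4), (-6, -10)) = 14.3178
d((-6, -7), (-6, -10)) = 3.0 <-- minimum

Closest pair: (-6, -7) and (-6, -10) with distance 3.0

The closest pair is (-6, -7) and (-6, -10) with Euclidean distance 3.0. For 5 points, brute-force pairwise comparison is shown above. For large n, the divide-and-conquer algorithm (sort by x, recurse on halves, check the dividing strip) achieves O(n log n).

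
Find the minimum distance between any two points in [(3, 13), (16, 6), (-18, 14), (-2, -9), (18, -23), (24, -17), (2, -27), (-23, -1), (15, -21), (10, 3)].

Computing all pairwise distances among 10 points:

d((3, 13), (16, 6)) = 14.7648
d((3, 13), (-18, 14)) = 21.0238
d((3, 13), (-2, -9)) = 22.561
d((3, 13), (18, -23)) = 39.0
d((3, 13), (24, -17)) = 36.6197
d((3, 13), (2, -27)) = 40.0125
d((3, 13), (-23, -1)) = 29.5296
d((3, 13), (15, -21)) = 36.0555
d((3, 13), (10, 3)) = 12.2066
d((16, 6), (-18, 14)) = 34.9285
d((16, 6), (-2, -9)) = 23.4307
d((16, 6), (18, -23)) = 29.0689
d((16, 6), (24, -17)) = 24.3516
d((16, 6), (2, -27)) = 35.8469
d((16, 6), (-23, -1)) = 39.6232
d((16, 6), (15, -21)) = 27.0185
d((16, 6), (10, 3)) = 6.7082
d((-18, 14), (-2, -9)) = 28.0179
d((-18, 14), (18, -23)) = 51.6236
d((-18, 14), (24, -17)) = 52.2015
d((-18, 14), (2, -27)) = 45.618
d((-18, 14), (-23, -1)) = 15.8114
d((-18, 14), (15, -21)) = 48.1041
d((-18, 14), (10, 3)) = 30.0832
d((-2, -9), (18, -23)) = 24.4131
d((-2, -9), (24, -17)) = 27.2029
d((-2, -9), (2, -27)) = 18.4391
d((-2, -9), (-23, -1)) = 22.4722
d((-2, -9), (15, -21)) = 20.8087
d((-2, -9), (10, 3)) = 16.9706
d((18, -23), (24, -17)) = 8.4853
d((18, -23), (2, -27)) = 16.4924
d((18, -23), (-23, -1)) = 46.5296
d((18, -23), (15, -21)) = 3.6056 <-- minimum
d((18, -23), (10, 3)) = 27.2029
d((24, -17), (2, -27)) = 24.1661
d((24, -17), (-23, -1)) = 49.6488
d((24, -17), (15, -21)) = 9.8489
d((24, -17), (10, 3)) = 24.4131
d((2, -27), (-23, -1)) = 36.0694
d((2, -27), (15, -21)) = 14.3178
d((2, -27), (10, 3)) = 31.0483
d((-23, -1), (15, -21)) = 42.9418
d((-23, -1), (10, 3)) = 33.2415
d((15, -21), (10, 3)) = 24.5153

Closest pair: (18, -23) and (15, -21) with distance 3.6056

The closest pair is (18, -23) and (15, -21) with Euclidean distance 3.6056. For 10 points, brute-force pairwise comparison is shown above. For large n, the divide-and-conquer algorithm (sort by x, recurse on halves, check the dividing strip) achieves O(n log n).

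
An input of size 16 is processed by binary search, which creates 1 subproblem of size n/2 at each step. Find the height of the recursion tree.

For divide and conquer with division factor 2:

Problem sizes at each level:
Level 0: 16
Level 1: 8
Level 2: 4
Level 3: 2
Level 4: 1

The root is level 0 and the size-1 base case is level 4 (the tree spans levels 0 through 4, i.e. 5 levels counting the root), so the depth is the number of divisions: log_2(16) = 4

The recursion tree depth is log_2(16) = 4. At each level, the problem size is divided by 2, so it takes 4 divisions to reduce to a base case of size 1. The algorithm makes 1 recursive call at each level.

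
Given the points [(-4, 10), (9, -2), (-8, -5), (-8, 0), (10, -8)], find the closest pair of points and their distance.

Computing all pairwise distances among 5 points:

d((-4, 10), (9, -2)) = 17.6918
d((-4, 10), (-8, -5)) = 15.5242
d((-4, 10), (-8, 0)) = 10.7703
d((-4, 10), (10, -8)) = 22.8035
d((9, -2), (-8, -5)) = 17.2627
d((9, -2), (-8, 0)) = 17.1172
d((9, -2), (10, -8)) = 6.0828
d((-8, -5), (-8, 0)) = 5.0 <-- minimum
d((-8, -5), (10, -8)) = 18.2483
d((-8, 0), (10, -8)) = 19.6977

Closest pair: (-8, -5) and (-8, 0) with distance 5.0

The closest pair is (-8, -5) and (-8, 0) with Euclidean distance 5.0. For 5 points, brute-force pairwise comparison is shown above. For large n, the divide-and-conquer algorithm (sort by x, recurse on halves, check the dividing strip) achieves O(n log n).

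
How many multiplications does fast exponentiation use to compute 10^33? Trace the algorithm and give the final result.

Computing 10^33 by squaring (build up from 10^1; each line after the first costs one multiplication):

10^1 = 10
10^2 = (10^1)^2 = 10^2 = 100
10^4 = (10^2)^2 = 100^2 = 10000
10^8 = (10^4)^2 = 10000^2 = 100000000
10^16 = (10^8)^2 = 100000000^2 = 10000000000000000
10^32 = (10^16)^2 = 10000000000000000^2 = 100000000000000000000000000000000
10^33 = 10 * 10^32 = 10 * 100000000000000000000000000000000 = 1000000000000000000000000000000000

Result: 1000000000000000000000000000000000
Multiplications needed: 6 (6 lines after 10^1)

10^33 = 1000000000000000000000000000000000. Using exponentiation by squaring, this requires 6 multiplications. The key idea: if the exponent is even, square the half-power; if odd, multiply by the base once.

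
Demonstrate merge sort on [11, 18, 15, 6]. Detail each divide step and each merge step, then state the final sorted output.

Merge sort trace:

Split: [11, 18, 15, 6] -> [11, 18] and [15, 6]
  Split: [11, 18] -> [11] and [18]
  Merge: [11] + [18] -> [11, 18]
  Split: [15, 6] -> [15] and [6]
  Merge: [15] + [6] -> [6, 15]
Merge: [11, 18] + [6, 15] -> [6, 11, 15, 18]

Final sorted array: [6, 11, 15, 18]

The merge sort proceeds by recursively splitting the array and merging sorted halves.
After all merges, the sorted array is [6, 11, 15, 18].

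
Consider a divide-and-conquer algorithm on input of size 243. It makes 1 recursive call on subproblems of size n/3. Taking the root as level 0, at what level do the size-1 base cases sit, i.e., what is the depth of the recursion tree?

For divide and conquer with division factor 3:

Problem sizes at each level:
Level 0: 243
Level 1: 81
Level 2: 27
Level 3: 9
Level 4: 3
Level 5: 1

The root is level 0 and the size-1 base case is level 5 (the tree spans levels 0 through 5, i.e. 6 levels counting the root), so the depth is the number of divisions: log_3(243) = 5

The recursion tree depth is log_3(243) = 5. At each level, the problem size is divided by 3, so it takes 5 divisions to reduce to a base case of size 1. The algorithm makes 1 recursive call at each level.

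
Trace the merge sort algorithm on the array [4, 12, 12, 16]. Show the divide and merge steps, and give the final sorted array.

Merge sort trace:

Split: [4, 12, 12, 16] -> [4, 12] and [12, 16]
  Split: [4, 12] -> [4] and [12]
  Merge: [4] + [12] -> [4, 12]
  Split: [12, 16] -> [12] and [16]
  Merge: [12] + [16] -> [12, 16]
Merge: [4, 12] + [12, 16] -> [4, 12, 12, 16]

Final sorted array: [4, 12, 12, 16]

The merge sort proceeds by recursively splitting the array and merging sorted halves.
After all merges, the sorted array is [4, 12, 12, 16].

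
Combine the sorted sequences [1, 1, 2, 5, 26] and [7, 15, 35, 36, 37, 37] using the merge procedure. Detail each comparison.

Merging process:

Compare 1 vs 7: take 1 from left. Merged: [1]
Compare 1 vs 7: take 1 from left. Merged: [1, 1]
Compare 2 vs 7: take 2 from left. Merged: [1, 1, 2]
Compare 5 vs 7: take 5 from left. Merged: [1, 1, 2, 5]
Compare 26 vs 7: take 7 from right. Merged: [1, 1, 2, 5, 7]
Compare 26 vs 15: take 15 from right. Merged: [1, 1, 2, 5, 7, 15]
Compare 26 vs 35: take 26 from left. Merged: [1, 1, 2, 5, 7, 15, 26]
Append remaining from right: [35, 36, 37, 37]. Merged: [1, 1, 2, 5, 7, 15, 26, 35, 36, 37, 37]

Final merged array: [1, 1, 2, 5, 7, 15, 26, 35, 36, 37, 37]
Total comparisons: 7

The merged array is [1, 1, 2, 5, 7, 15, 26, 35, 36, 37, 37], requiring 7 comparisons. The merge step runs in O(n) time where n is the total number of elements.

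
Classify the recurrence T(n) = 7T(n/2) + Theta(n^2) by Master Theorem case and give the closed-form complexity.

Master Theorem for T(n) = 7T(n/2) + O(n^2):

a = 7, b = 2, c = 2
log_b(a) = log_2(7) = 2.8074

Case 1: c = 2 < log_2(7) = 2.8074
T(n) = O(n^(log_2 7))

For T(n) = 7T(n/2) + O(n^2): log_2(7) = 2.8074. This is Case 1 of the Master Theorem (c < log_b(a), work dominated by leaves), giving O(n^(log_2 7)).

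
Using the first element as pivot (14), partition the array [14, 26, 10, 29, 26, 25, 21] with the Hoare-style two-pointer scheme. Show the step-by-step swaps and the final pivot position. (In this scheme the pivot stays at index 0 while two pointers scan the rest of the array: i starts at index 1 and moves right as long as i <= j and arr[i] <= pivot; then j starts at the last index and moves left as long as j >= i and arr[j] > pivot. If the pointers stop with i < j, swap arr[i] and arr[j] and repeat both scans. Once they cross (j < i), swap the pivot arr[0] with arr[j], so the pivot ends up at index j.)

Hoare-style two-pointer partition with pivot = 14:

Initial array: [14, 26, 10, 29, 26, 25, 21]

Pointers start at i = 1, j = 6.
i stops at index 1 (arr[1]=26 > 14), j stops at index 2 (arr[2]=10 <= 14): swap arr[1] and arr[2], array becomes [14, 10, 26, 29, 26, 25, 21]
i ends at 2, j ends at 1: the pointers have crossed (j < i), so scanning stops.

Swap pivot arr[0] with arr[1] to place pivot at position 1: [10, 14, 26, 29, 26, 25, 21]
Pivot position: 1

After partitioning with pivot 14, the array becomes [10, 14, 26, 29, 26, 25, 21]. The pivot is placed at index 1. All elements to the left of the pivot are <= 14, and all elements to the right are > 14.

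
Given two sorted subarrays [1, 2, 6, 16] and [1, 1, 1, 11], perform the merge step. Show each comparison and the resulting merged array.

Merging process:

Compare 1 vs 1: take 1 from left. Merged: [1]
Compare 2 vs 1: take 1 from right. Merged: [1, 1]
Compare 2 vs 1: take 1 from right. Merged: [1, 1, 1]
Compare 2 vs 1: take 1 from right. Merged: [1, 1, 1, 1]
Compare 2 vs 11: take 2 from left. Merged: [1, 1, 1, 1, 2]
Compare 6 vs 11: take 6 from left. Merged: [1, 1, 1, 1, 2, 6]
Compare 16 vs 11: take 11 from right. Merged: [1, 1, 1, 1, 2, 6, 11]
Append remaining from left: [16]. Merged: [1, 1, 1, 1, 2, 6, 11, 16]

Final merged array: [1, 1, 1, 1, 2, 6, 11, 16]
Total comparisons: 7

The merged array is [1, 1, 1, 1, 2, 6, 11, 16], requiring 7 comparisons. The merge step runs in O(n) time where n is the total number of elements.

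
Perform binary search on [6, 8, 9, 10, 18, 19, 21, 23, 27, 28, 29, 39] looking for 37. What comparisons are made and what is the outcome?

Binary search for 37 in [6, 8, 9, 10, 18, 19, 21, 23, 27, 28, 29, 39]:

lo=0, hi=11, mid=5, arr[mid]=19 -> 19 < 37, search right half
lo=6, hi=11, mid=8, arr[mid]=27 -> 27 < 37, search right half
lo=9, hi=11, mid=10, arr[mid]=29 -> 29 < 37, search right half
lo=11, hi=11, mid=11, arr[mid]=39 -> 39 > 37, search left half
lo=11 > hi=10, target 37 not found

Binary search determines that 37 is not in the array after 4 comparisons. The search space was exhausted without finding the target.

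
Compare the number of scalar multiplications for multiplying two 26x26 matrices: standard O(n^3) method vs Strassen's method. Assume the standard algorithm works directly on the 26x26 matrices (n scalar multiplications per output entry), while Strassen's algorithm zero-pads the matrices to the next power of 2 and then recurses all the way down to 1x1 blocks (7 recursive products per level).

Matrix multiplication for 26x26 matrices:

Strassen's algorithm requires power-of-2 dimensions. Pad 26x26 to 32x32 (next power of 2).

Standard algorithm: 26^3 = 17576 multiplications
Strassen's algorithm: 7^(log2(32)) = 7^5 = 16807 multiplications
Savings: 17576 - 16807 = 769 multiplications

Standard: 17576 multiplications (26^3). Strassen: 16807 multiplications (7^5, after padding to 32x32). Strassen reduces 8 recursive multiplications to 7 at each level.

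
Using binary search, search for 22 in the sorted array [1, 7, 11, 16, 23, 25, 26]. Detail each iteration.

Binary search for 22 in [1, 7, 11, 16, 23, 25, 26]:

lo=0, hi=6, mid=3, arr[mid]=16 -> 16 < 22, search right half
lo=4, hi=6, mid=5, arr[mid]=25 -> 25 > 22, search left half
lo=4, hi=4, mid=4, arr[mid]=23 -> 23 > 22, search left half
lo=4 > hi=3, target 22 not found

Binary search determines that 22 is not in the array after 3 comparisons. The search space was exhausted without finding the target.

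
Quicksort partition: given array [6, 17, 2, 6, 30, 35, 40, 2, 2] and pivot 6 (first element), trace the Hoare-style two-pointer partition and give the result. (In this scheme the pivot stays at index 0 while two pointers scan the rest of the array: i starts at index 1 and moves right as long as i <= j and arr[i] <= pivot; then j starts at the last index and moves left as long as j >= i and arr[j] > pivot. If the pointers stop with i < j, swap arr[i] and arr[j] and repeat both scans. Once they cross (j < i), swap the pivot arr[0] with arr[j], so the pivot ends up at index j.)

Hoare-style two-pointer partition with pivot = 6:

Initial array: [6, 17, 2, 6, 30, 35, 40, 2, 2]

Pointers start at i = 1, j = 8.
i stops at index 1 (arr[1]=17 > 6), j stops at index 8 (arr[8]=2 <= 6): swap arr[1] and arr[8], array becomes [6, 2, 2, 6, 30, 35, 40, 2, 17]
i stops at index 4 (arr[4]=30 > 6), j stops at index 7 (arr[7]=2 <= 6): swap arr[4] and arr[7], array becomes [6, 2, 2, 6, 2, 35, 40, 30, 17]
i ends at 5, j ends at 4: the pointers have crossed (j < i), so scanning stops.

Swap pivot arr[0] with arr[4] to place pivot at position 4: [2, 2, 2, 6, 6, 35, 40, 30, 17]
Pivot position: 4

After partitioning with pivot 6, the array becomes [2, 2, 2, 6, 6, 35, 40, 30, 17]. The pivot is placed at index 4. All elements to the left of the pivot are <= 6, and all elements to the right are > 6.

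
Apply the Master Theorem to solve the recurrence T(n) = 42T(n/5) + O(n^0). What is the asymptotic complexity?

Master Theorem for T(n) = 42T(n/5) + O(n^0):

a = 42, b = 5, c = 0
log_b(a) = log_5(42) = 2.3223

Case 1: c = 0 < log_5(42) = 2.3223
T(n) = O(n^(log_5 42))

For T(n) = 42T(n/5) + O(n^0): log_5(42) = 2.3223. This is Case 1 of the Master Theorem (c < log_b(a), work dominated by leaves), giving O(n^(log_5 42)).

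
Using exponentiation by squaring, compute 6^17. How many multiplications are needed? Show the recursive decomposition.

Computing 6^17 by squaring (build up from 6^1; each line after the first costs one multiplication):

6^1 = 6
6^2 = (6^1)^2 = 6^2 = 36
6^4 = (6^2)^2 = 36^2 = 1296
6^8 = (6^4)^2 = 1296^2 = 1679616
6^16 = (6^8)^2 = 1679616^2 = 2821109907456
6^17 = 6 * 6^16 = 6 * 2821109907456 = 16926659444736

Result: 16926659444736
Multiplications needed: 5 (5 lines after 6^1)

6^17 = 16926659444736. Using exponentiation by squaring, this requires 5 multiplications. The key idea: if the exponent is even, square the half-power; if odd, multiply by the base once.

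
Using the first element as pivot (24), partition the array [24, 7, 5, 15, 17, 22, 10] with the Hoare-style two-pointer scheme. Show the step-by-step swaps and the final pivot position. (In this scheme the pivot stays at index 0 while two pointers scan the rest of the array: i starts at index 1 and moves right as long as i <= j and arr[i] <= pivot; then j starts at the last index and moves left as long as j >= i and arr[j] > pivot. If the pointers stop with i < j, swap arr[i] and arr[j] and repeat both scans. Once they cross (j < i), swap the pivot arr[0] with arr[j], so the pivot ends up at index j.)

Hoare-style two-pointer partition with pivot = 24:

Initial array: [24, 7, 5, 15, 17, 22, 10]

Pointers start at i = 1, j = 6.
i ends at 7, j ends at 6: the pointers have crossed (j < i), so scanning stops.

Swap pivot arr[0] with arr[6] to place pivot at position 6: [10, 7, 5, 15, 17, 22, 24]
Pivot position: 6

After partitioning with pivot 24, the array becomes [10, 7, 5, 15, 17, 22, 24]. The pivot is placed at index 6. All elements to the left of the pivot are <= 24, and all elements to the right are > 24.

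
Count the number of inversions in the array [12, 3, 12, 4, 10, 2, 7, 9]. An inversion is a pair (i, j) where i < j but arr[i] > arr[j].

Finding inversions in [12, 3, 12, 4, 10, 2, 7, 9]:

(0, 1): arr[0]=12 > arr[1]=3
(0, 3): arr[0]=12 > arr[3]=4
(0, 4): arr[0]=12 > arr[4]=10
(0, 5): arr[0]=12 > arr[5]=2
(0, 6): arr[0]=12 > arr[6]=7
(0, 7): arr[0]=12 > arr[7]=9
(1, 5): arr[1]=3 > arr[5]=2
(2, 3): arr[2]=12 > arr[3]=4
(2, 4): arr[2]=12 > arr[4]=10
(2, 5): arr[2]=12 > arr[5]=2
(2, 6): arr[2]=12 > arr[6]=7
(2, 7): arr[2]=12 > arr[7]=9
(3, 5): arr[3]=4 > arr[5]=2
(4, 5): arr[4]=10 > arr[5]=2
(4, 6): arr[4]=10 > arr[6]=7
(4, 7): arr[4]=10 > arr[7]=9

Total inversions: 16

The array has 16 inversion(s): (0,1), (0,3), (0,4), (0,5), (0,6), (0,7), (1,5), (2,3), (2,4), (2,5), (2,6), (2,7), (3,5), (4,5), (4,6), (4,7). Each pair (i,j) satisfies i < j and arr[i] > arr[j].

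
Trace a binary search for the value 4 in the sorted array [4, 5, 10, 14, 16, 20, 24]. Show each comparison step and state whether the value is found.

Binary search for 4 in [4, 5, 10, 14, 16, 20, 24]:

lo=0, hi=6, mid=3, arr[mid]=14 -> 14 > 4, search left half
lo=0, hi=2, mid=1, arr[mid]=5 -> 5 > 4, search left half
lo=0, hi=0, mid=0, arr[mid]=4 -> Found target at index 0!

Binary search finds 4 at index 0 after 3 comparisons. The search repeatedly halves the search space by comparing with the middle element.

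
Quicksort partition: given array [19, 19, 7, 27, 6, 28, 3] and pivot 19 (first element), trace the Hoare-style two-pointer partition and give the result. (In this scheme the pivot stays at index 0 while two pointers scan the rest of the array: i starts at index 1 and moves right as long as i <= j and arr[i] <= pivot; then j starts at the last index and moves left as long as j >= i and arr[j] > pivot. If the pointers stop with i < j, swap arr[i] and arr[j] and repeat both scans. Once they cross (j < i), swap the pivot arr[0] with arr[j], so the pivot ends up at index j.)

Hoare-style two-pointer partition with pivot = 19:

Initial array: [19, 19, 7, 27, 6, 28, 3]

Pointers start at i = 1, j = 6.
i stops at index 3 (arr[3]=27 > 19), j stops at index 6 (arr[6]=3 <= 19): swap arr[3] and arr[6], array becomes [19, 19, 7, 3, 6, 28, 27]
i ends at 5, j ends at 4: the pointers have crossed (j < i), so scanning stops.

Swap pivot arr[0] with arr[4] to place pivot at position 4: [6, 19, 7, 3, 19, 28, 27]
Pivot position: 4

After partitioning with pivot 19, the array becomes [6, 19, 7, 3, 19, 28, 27]. The pivot is placed at index 4. All elements to the left of the pivot are <= 19, and all elements to the right are > 19.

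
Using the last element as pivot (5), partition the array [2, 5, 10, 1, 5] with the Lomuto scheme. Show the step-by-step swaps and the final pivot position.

Lomuto partition with pivot = 5:

Initial array: [2, 5, 10, 1, 5]

arr[0]=2 <= 5: swap with position 0, array becomes [2, 5, 10, 1, 5]
arr[1]=5 <= 5: swap with position 1, array becomes [2, 5, 10, 1, 5]
arr[2]=10 > 5: no swap
arr[3]=1 <= 5: swap with position 2, array becomes [2, 5, 1, 10, 5]

Place pivot at position 3: [2, 5, 1, 5, 10]
Pivot position: 3

After partitioning with pivot 5, the array becomes [2, 5, 1, 5, 10]. The pivot is placed at index 3. All elements to the left of the pivot are <= 5, and all elements to the right are > 5.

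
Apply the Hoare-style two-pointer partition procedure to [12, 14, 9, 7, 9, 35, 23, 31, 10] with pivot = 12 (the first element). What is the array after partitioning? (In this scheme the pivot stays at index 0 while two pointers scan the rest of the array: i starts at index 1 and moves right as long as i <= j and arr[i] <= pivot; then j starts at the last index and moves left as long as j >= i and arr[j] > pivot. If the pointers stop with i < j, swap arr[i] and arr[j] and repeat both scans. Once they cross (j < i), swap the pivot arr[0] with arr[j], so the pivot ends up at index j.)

Hoare-style two-pointer partition with pivot = 12:

Initial array: [12, 14, 9, 7, 9, 35, 23, 31, 10]

Pointers start at i = 1, j = 8.
i stops at index 1 (arr[1]=14 > 12), j stops at index 8 (arr[8]=10 <= 12): swap arr[1] and arr[8], array becomes [12, 10, 9, 7, 9, 35, 23, 31, 14]
i ends at 5, j ends at 4: the pointers have crossed (j < i), so scanning stops.

Swap pivot arr[0] with arr[4] to place pivot at position 4: [9, 10, 9, 7, 12, 35, 23, 31, 14]
Pivot position: 4

After partitioning with pivot 12, the array becomes [9, 10, 9, 7, 12, 35, 23, 31, 14]. The pivot is placed at index 4. All elements to the left of the pivot are <= 12, and all elements to the right are > 12.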